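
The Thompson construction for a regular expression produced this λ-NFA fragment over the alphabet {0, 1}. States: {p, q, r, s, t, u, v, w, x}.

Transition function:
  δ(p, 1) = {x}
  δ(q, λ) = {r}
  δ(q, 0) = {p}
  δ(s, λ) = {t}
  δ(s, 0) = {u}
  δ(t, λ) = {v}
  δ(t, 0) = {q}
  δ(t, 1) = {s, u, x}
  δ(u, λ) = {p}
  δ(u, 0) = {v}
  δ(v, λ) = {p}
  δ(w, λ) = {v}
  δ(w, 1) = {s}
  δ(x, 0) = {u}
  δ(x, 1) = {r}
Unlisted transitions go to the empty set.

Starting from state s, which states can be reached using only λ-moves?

Start with {s}.
From s via λ: add t.
From t via λ: add v.
From v via λ: add p.
No new states can be added; the closed set is {p, s, t, v}.

{p, s, t, v}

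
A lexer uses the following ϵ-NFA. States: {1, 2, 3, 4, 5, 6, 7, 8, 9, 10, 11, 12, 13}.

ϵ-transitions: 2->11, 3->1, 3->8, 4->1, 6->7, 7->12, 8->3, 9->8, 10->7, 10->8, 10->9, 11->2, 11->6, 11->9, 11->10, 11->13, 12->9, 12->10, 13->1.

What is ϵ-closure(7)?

Start with {7}.
From 7 via ϵ: add 12.
From 12 via ϵ: add 9, 10.
From 9 via ϵ: add 8.
From 8 via ϵ: add 3.
From 3 via ϵ: add 1.
No new states can be added; the closed set is {1, 3, 7, 8, 9, 10, 12}.

{1, 3, 7, 8, 9, 10, 12}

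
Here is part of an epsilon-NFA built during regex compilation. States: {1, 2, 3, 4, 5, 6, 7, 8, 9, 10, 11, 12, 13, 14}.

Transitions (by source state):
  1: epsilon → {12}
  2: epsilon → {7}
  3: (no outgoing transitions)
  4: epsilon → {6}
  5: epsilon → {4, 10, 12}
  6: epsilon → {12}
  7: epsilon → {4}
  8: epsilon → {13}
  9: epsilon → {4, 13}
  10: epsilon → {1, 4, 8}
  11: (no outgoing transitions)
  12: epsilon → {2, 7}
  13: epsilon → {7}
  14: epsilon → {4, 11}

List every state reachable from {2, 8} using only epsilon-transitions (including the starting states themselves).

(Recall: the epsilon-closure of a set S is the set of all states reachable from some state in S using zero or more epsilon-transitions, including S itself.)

Start with {2, 8}.
From 2 via epsilon: add 7.
From 8 via epsilon: add 13.
From 7 via epsilon: add 4.
From 4 via epsilon: add 6.
From 6 via epsilon: add 12.
No new states can be added; the closed set is {2, 4, 6, 7, 8, 12, 13}.

{2, 4, 6, 7, 8, 12, 13}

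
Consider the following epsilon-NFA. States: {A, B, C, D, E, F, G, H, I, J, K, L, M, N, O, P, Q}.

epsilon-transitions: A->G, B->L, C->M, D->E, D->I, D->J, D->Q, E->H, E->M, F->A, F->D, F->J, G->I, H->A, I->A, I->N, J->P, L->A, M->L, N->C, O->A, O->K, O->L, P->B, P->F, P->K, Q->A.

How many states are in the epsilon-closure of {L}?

Start with {L}.
From L via epsilon: add A.
From A via epsilon: add G.
From G via epsilon: add I.
From I via epsilon: add N.
From N via epsilon: add C.
From C via epsilon: add M.
epsilon-closure = {A, C, G, I, L, M, N}, which has 7 states.

7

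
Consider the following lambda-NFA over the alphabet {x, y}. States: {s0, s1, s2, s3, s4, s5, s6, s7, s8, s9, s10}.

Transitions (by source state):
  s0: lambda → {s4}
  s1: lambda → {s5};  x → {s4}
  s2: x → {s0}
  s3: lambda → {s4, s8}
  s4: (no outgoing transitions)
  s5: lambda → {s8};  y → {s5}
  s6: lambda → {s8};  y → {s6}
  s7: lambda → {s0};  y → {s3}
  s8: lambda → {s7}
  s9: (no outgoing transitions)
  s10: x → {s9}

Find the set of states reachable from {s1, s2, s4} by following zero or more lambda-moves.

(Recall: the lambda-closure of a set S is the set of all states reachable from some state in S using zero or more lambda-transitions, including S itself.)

{s0, s1, s2, s4, s5, s7, s8}

Start with {s1, s2, s4}.
From s1 via lambda: add s5.
From s5 via lambda: add s8.
From s8 via lambda: add s7.
From s7 via lambda: add s0.
No new states can be added; the closed set is {s0, s1, s2, s4, s5, s7, s8}.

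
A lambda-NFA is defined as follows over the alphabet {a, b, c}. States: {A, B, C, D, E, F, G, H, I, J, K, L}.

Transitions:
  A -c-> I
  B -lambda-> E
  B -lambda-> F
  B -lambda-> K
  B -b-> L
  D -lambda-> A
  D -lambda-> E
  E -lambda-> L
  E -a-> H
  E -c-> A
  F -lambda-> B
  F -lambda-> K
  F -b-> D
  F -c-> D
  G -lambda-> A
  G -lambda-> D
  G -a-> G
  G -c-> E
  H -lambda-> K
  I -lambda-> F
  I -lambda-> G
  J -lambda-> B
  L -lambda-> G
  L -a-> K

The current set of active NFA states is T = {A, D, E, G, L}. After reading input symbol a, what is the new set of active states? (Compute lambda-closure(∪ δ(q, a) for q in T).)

E on a → {H}.
G on a → {G}.
L on a → {K}.
No a-transition from A, D.
Union after reading a: {G, H, K}.
Now take the lambda-closure:
From G via lambda: add A, D.
From D via lambda: add E.
From E via lambda: add L.
No new states can be added; the closed set is {A, D, E, G, H, K, L}.

{A, D, E, G, H, K, L}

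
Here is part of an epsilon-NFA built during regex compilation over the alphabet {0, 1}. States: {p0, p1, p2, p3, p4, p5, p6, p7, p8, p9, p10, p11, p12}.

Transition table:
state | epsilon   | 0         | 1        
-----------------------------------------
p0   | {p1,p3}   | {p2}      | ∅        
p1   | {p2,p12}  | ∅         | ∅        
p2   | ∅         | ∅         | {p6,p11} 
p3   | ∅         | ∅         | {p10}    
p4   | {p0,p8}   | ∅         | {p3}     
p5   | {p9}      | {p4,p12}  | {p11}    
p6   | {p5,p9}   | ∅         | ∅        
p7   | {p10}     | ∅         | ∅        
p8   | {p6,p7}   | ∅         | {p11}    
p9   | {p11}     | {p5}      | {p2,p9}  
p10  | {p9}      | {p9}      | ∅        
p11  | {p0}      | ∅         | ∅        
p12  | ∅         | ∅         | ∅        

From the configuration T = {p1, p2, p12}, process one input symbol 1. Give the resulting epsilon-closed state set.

{p0, p1, p2, p3, p5, p6, p9, p11, p12}

p2 on 1 → {p6, p11}.
No 1-transition from p1, p12.
Union after reading 1: {p6, p11}.
Now take the epsilon-closure:
From p6 via epsilon: add p5, p9.
From p11 via epsilon: add p0.
From p0 via epsilon: add p1, p3.
From p1 via epsilon: add p2, p12.
No new states can be added; the closed set is {p0, p1, p2, p3, p5, p6, p9, p11, p12}.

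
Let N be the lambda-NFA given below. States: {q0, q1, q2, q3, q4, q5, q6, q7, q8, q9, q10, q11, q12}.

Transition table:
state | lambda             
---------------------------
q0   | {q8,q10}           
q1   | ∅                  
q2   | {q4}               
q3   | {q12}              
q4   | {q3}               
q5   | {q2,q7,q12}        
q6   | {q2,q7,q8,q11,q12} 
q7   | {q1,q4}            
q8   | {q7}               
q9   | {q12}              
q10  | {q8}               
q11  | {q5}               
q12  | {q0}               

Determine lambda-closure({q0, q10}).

{q0, q1, q3, q4, q7, q8, q10, q12}

Start with {q0, q10}.
From q0 via lambda: add q8.
From q8 via lambda: add q7.
From q7 via lambda: add q1, q4.
From q4 via lambda: add q3.
From q3 via lambda: add q12.
No new states can be added; the closed set is {q0, q1, q3, q4, q7, q8, q10, q12}.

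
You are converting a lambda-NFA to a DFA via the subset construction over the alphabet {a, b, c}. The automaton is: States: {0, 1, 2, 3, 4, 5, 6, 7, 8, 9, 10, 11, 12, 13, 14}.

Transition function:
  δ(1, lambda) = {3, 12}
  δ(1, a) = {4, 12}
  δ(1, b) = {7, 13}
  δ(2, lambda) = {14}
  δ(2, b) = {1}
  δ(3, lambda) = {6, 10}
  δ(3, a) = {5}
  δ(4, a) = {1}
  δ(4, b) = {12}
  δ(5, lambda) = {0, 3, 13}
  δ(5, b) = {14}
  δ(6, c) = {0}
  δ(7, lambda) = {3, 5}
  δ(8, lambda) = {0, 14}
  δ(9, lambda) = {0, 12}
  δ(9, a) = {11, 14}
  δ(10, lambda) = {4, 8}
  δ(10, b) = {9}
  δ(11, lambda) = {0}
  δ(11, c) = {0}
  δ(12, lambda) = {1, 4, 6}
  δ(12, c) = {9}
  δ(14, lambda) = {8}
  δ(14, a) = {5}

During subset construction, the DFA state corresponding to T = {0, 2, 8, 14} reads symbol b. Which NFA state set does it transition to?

2 on b → {1}.
No b-transition from 0, 8, 14.
Union after reading b: {1}.
Now take the lambda-closure:
From 1 via lambda: add 3, 12.
From 3 via lambda: add 6, 10.
From 12 via lambda: add 4.
From 10 via lambda: add 8.
From 8 via lambda: add 0, 14.
No new states can be added; the closed set is {0, 1, 3, 4, 6, 8, 10, 12, 14}.

{0, 1, 3, 4, 6, 8, 10, 12, 14}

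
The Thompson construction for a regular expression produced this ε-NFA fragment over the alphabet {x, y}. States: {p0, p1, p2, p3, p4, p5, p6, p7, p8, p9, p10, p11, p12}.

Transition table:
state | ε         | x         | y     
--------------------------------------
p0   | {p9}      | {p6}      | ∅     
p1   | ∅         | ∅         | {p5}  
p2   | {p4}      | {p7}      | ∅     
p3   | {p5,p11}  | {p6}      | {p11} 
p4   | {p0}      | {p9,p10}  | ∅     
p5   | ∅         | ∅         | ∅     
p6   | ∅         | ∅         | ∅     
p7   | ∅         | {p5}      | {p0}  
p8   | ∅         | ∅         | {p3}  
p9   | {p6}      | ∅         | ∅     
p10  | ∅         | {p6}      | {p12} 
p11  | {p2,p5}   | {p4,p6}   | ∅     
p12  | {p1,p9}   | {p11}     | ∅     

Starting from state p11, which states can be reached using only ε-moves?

{p0, p2, p4, p5, p6, p9, p11}

Start with {p11}.
From p11 via ε: add p2, p5.
From p2 via ε: add p4.
From p4 via ε: add p0.
From p0 via ε: add p9.
From p9 via ε: add p6.
No new states can be added; the closed set is {p0, p2, p4, p5, p6, p9, p11}.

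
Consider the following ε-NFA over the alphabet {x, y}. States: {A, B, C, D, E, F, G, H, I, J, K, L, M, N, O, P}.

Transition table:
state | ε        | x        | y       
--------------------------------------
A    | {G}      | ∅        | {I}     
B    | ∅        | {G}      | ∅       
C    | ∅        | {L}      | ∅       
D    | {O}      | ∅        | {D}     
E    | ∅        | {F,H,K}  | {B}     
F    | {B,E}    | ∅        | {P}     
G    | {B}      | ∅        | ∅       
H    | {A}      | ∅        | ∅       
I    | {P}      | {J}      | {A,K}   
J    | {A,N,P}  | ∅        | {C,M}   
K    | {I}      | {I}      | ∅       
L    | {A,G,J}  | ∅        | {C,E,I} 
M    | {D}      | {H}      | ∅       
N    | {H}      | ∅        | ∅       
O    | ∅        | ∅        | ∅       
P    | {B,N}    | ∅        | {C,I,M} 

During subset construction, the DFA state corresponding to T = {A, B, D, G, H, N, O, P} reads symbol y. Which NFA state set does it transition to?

{A, B, C, D, G, H, I, M, N, O, P}

A on y → {I}.
D on y → {D}.
P on y → {C, I, M}.
No y-transition from B, G, H, N, O.
Union after reading y: {C, D, I, M}.
Now take the ε-closure:
From D via ε: add O.
From I via ε: add P.
From P via ε: add B, N.
From N via ε: add H.
From H via ε: add A.
From A via ε: add G.
No new states can be added; the closed set is {A, B, C, D, G, H, I, M, N, O, P}.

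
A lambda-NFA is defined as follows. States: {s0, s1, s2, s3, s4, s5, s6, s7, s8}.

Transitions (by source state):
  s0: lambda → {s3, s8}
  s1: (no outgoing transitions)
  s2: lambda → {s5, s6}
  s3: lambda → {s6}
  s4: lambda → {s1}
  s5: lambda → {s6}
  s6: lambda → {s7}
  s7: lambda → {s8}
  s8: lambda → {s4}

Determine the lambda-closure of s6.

{s1, s4, s6, s7, s8}

Start with {s6}.
From s6 via lambda: add s7.
From s7 via lambda: add s8.
From s8 via lambda: add s4.
From s4 via lambda: add s1.
No new states can be added; the closed set is {s1, s4, s6, s7, s8}.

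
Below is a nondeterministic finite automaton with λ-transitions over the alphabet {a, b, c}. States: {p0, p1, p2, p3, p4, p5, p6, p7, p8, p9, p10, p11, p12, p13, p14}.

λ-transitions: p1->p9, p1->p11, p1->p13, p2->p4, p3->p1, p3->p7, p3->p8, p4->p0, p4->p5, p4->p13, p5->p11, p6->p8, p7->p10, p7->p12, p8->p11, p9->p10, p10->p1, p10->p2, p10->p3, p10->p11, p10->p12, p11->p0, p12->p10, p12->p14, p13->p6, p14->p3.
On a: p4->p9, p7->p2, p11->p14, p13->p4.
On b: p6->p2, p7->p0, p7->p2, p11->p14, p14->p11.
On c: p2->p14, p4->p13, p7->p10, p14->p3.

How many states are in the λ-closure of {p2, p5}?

Start with {p2, p5}.
From p2 via λ: add p4.
From p5 via λ: add p11.
From p4 via λ: add p0, p13.
From p13 via λ: add p6.
From p6 via λ: add p8.
λ-closure = {p0, p2, p4, p5, p6, p8, p11, p13}, which has 8 states.

8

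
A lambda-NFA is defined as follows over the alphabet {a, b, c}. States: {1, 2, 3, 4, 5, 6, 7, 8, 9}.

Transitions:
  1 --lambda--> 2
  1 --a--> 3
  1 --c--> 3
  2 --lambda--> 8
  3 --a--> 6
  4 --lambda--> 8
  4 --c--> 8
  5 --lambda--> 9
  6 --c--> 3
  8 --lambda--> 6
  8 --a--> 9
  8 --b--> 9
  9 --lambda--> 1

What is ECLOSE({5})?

Start with {5}.
From 5 via lambda: add 9.
From 9 via lambda: add 1.
From 1 via lambda: add 2.
From 2 via lambda: add 8.
From 8 via lambda: add 6.
No new states can be added; the closed set is {1, 2, 5, 6, 8, 9}.

{1, 2, 5, 6, 8, 9}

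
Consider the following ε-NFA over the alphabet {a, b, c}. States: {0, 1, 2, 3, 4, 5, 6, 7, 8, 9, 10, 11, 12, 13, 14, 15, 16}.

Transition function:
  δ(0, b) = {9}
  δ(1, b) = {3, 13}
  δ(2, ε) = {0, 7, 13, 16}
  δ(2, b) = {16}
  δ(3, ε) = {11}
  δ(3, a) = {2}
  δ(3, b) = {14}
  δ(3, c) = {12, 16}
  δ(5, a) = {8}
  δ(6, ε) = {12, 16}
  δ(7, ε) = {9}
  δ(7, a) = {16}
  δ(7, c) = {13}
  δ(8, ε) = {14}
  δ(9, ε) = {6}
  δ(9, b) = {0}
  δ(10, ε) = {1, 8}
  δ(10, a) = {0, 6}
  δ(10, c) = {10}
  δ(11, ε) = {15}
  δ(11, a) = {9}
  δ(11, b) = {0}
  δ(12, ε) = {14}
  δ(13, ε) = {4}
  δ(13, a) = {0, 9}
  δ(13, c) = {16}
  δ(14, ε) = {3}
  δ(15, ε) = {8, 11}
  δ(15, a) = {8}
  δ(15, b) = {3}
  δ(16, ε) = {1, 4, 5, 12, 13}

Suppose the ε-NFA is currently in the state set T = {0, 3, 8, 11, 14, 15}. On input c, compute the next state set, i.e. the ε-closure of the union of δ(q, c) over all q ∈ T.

{1, 3, 4, 5, 8, 11, 12, 13, 14, 15, 16}

3 on c → {12, 16}.
No c-transition from 0, 8, 11, 14, 15.
Union after reading c: {12, 16}.
Now take the ε-closure:
From 12 via ε: add 14.
From 16 via ε: add 1, 4, 5, 13.
From 14 via ε: add 3.
From 3 via ε: add 11.
From 11 via ε: add 15.
From 15 via ε: add 8.
No new states can be added; the closed set is {1, 3, 4, 5, 8, 11, 12, 13, 14, 15, 16}.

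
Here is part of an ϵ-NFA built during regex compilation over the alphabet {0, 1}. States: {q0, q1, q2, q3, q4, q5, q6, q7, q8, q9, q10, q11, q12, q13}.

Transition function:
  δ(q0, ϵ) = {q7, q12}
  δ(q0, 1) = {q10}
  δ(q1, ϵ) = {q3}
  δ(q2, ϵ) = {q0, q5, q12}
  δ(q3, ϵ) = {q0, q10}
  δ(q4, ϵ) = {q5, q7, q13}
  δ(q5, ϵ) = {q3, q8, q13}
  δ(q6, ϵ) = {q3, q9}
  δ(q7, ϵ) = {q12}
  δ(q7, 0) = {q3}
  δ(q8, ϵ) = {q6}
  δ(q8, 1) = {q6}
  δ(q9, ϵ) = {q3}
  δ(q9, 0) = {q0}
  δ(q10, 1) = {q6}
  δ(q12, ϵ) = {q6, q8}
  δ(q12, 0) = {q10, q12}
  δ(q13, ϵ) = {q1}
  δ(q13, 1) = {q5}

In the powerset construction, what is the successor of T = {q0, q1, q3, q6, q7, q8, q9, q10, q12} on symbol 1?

{q0, q3, q6, q7, q8, q9, q10, q12}

q0 on 1 → {q10}.
q8 on 1 → {q6}.
q10 on 1 → {q6}.
No 1-transition from q1, q3, q6, q7, q9, q12.
Union after reading 1: {q6, q10}.
Now take the ϵ-closure:
From q6 via ϵ: add q3, q9.
From q3 via ϵ: add q0.
From q0 via ϵ: add q7, q12.
From q12 via ϵ: add q8.
No new states can be added; the closed set is {q0, q3, q6, q7, q8, q9, q10, q12}.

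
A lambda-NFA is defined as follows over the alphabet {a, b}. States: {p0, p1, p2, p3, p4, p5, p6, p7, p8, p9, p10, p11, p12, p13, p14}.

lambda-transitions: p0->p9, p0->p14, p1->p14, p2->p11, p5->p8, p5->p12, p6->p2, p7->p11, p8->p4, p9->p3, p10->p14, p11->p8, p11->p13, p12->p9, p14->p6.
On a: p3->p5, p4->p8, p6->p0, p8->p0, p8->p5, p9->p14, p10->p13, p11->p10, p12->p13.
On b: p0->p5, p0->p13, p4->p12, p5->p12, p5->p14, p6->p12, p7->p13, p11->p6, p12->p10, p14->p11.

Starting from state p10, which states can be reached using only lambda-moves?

{p2, p4, p6, p8, p10, p11, p13, p14}

Start with {p10}.
From p10 via lambda: add p14.
From p14 via lambda: add p6.
From p6 via lambda: add p2.
From p2 via lambda: add p11.
From p11 via lambda: add p8, p13.
From p8 via lambda: add p4.
No new states can be added; the closed set is {p2, p4, p6, p8, p10, p11, p13, p14}.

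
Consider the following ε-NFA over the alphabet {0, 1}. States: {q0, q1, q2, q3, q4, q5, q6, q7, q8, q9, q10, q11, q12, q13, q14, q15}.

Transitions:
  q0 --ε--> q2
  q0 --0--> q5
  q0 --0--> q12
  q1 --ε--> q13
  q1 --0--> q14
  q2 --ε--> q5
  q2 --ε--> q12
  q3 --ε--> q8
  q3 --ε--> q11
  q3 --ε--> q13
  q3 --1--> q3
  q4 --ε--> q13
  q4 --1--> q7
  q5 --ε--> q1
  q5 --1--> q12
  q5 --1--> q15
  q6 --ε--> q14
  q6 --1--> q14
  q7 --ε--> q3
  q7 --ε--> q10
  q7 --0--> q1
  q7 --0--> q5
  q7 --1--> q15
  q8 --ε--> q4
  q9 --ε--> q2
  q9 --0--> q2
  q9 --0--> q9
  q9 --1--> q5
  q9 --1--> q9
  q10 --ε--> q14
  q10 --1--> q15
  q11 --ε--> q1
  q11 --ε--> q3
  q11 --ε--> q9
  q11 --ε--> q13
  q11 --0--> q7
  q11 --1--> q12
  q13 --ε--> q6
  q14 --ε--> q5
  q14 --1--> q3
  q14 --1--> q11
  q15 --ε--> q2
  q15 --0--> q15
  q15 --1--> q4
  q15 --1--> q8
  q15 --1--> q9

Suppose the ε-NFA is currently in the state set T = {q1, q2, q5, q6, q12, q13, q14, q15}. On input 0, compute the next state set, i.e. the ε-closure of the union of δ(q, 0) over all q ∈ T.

q1 on 0 → {q14}.
q15 on 0 → {q15}.
No 0-transition from q2, q5, q6, q12, q13, q14.
Union after reading 0: {q14, q15}.
Now take the ε-closure:
From q14 via ε: add q5.
From q15 via ε: add q2.
From q2 via ε: add q12.
From q5 via ε: add q1.
From q1 via ε: add q13.
From q13 via ε: add q6.
No new states can be added; the closed set is {q1, q2, q5, q6, q12, q13, q14, q15}.

{q1, q2, q5, q6, q12, q13, q14, q15}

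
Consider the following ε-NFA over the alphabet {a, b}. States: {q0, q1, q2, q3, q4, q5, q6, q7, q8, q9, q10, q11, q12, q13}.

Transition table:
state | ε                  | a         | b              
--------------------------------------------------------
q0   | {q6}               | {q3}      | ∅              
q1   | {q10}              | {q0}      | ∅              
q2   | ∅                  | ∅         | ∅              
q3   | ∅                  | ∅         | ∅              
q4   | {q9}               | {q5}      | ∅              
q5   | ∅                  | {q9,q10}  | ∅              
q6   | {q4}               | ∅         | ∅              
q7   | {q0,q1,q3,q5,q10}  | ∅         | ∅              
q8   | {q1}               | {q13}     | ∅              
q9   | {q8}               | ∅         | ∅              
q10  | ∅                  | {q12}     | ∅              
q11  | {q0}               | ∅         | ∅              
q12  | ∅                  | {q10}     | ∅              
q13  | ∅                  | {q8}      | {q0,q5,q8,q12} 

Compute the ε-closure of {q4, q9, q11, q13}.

{q0, q1, q4, q6, q8, q9, q10, q11, q13}

Start with {q4, q9, q11, q13}.
From q9 via ε: add q8.
From q11 via ε: add q0.
From q0 via ε: add q6.
From q8 via ε: add q1.
From q1 via ε: add q10.
No new states can be added; the closed set is {q0, q1, q4, q6, q8, q9, q10, q11, q13}.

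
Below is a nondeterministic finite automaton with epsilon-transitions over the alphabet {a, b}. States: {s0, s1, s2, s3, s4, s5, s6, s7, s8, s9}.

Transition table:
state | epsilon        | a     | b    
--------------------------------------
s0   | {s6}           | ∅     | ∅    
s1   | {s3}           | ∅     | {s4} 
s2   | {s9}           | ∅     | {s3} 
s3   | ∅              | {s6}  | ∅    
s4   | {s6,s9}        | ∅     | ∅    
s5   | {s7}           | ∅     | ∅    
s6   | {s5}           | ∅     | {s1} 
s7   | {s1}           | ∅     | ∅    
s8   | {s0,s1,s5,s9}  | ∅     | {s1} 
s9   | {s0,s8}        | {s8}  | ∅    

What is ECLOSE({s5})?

Start with {s5}.
From s5 via epsilon: add s7.
From s7 via epsilon: add s1.
From s1 via epsilon: add s3.
No new states can be added; the closed set is {s1, s3, s5, s7}.

{s1, s3, s5, s7}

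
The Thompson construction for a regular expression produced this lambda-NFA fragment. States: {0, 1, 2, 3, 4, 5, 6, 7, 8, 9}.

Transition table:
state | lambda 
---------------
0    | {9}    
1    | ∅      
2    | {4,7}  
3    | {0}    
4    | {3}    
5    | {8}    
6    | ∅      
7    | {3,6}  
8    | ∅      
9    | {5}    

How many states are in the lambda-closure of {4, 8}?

6

Start with {4, 8}.
From 4 via lambda: add 3.
From 3 via lambda: add 0.
From 0 via lambda: add 9.
From 9 via lambda: add 5.
lambda-closure = {0, 3, 4, 5, 8, 9}, which has 6 states.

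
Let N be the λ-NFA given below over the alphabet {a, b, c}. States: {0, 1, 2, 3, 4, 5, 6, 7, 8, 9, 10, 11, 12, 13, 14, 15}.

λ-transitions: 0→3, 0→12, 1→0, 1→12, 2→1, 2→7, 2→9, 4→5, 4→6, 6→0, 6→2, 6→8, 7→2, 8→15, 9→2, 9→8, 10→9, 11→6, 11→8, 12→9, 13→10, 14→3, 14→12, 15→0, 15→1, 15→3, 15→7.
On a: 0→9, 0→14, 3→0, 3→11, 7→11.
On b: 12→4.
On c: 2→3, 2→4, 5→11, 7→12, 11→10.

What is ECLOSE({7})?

Start with {7}.
From 7 via λ: add 2.
From 2 via λ: add 1, 9.
From 1 via λ: add 0, 12.
From 9 via λ: add 8.
From 0 via λ: add 3.
From 8 via λ: add 15.
No new states can be added; the closed set is {0, 1, 2, 3, 7, 8, 9, 12, 15}.

{0, 1, 2, 3, 7, 8, 9, 12, 15}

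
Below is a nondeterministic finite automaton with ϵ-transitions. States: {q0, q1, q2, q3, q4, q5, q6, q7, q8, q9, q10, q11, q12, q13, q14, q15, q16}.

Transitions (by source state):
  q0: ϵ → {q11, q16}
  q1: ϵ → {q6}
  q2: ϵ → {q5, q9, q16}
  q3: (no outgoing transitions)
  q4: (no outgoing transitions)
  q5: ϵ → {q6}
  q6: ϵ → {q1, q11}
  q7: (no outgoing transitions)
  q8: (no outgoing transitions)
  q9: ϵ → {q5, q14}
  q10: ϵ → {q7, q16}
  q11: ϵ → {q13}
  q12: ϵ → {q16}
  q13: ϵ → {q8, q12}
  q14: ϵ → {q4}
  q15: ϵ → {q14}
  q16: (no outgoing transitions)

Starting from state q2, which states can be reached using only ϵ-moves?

{q1, q2, q4, q5, q6, q8, q9, q11, q12, q13, q14, q16}

Start with {q2}.
From q2 via ϵ: add q5, q9, q16.
From q5 via ϵ: add q6.
From q9 via ϵ: add q14.
From q6 via ϵ: add q1, q11.
From q14 via ϵ: add q4.
From q11 via ϵ: add q13.
From q13 via ϵ: add q8, q12.
No new states can be added; the closed set is {q1, q2, q4, q5, q6, q8, q9, q11, q12, q13, q14, q16}.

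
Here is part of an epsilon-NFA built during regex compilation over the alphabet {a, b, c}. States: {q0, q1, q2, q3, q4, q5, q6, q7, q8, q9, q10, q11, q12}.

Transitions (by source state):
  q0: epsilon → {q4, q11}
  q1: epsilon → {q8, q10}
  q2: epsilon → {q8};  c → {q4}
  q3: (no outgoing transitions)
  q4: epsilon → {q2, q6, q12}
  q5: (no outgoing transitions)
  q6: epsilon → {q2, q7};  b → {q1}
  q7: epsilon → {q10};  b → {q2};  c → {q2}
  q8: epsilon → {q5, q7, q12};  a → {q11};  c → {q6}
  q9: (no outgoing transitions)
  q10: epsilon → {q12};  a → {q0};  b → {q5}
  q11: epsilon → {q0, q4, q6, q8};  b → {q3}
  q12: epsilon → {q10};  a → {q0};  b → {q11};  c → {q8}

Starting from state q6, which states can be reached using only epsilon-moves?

Start with {q6}.
From q6 via epsilon: add q2, q7.
From q2 via epsilon: add q8.
From q7 via epsilon: add q10.
From q8 via epsilon: add q5, q12.
No new states can be added; the closed set is {q2, q5, q6, q7, q8, q10, q12}.

{q2, q5, q6, q7, q8, q10, q12}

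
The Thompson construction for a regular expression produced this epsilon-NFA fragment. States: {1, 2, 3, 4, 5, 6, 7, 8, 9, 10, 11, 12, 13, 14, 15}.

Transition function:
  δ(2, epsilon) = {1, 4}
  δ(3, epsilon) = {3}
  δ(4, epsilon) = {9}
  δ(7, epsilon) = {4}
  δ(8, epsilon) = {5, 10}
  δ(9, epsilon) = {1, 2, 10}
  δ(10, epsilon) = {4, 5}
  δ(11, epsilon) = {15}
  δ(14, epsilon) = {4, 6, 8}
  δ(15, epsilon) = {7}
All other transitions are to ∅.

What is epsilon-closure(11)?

{1, 2, 4, 5, 7, 9, 10, 11, 15}

Start with {11}.
From 11 via epsilon: add 15.
From 15 via epsilon: add 7.
From 7 via epsilon: add 4.
From 4 via epsilon: add 9.
From 9 via epsilon: add 1, 2, 10.
From 10 via epsilon: add 5.
No new states can be added; the closed set is {1, 2, 4, 5, 7, 9, 10, 11, 15}.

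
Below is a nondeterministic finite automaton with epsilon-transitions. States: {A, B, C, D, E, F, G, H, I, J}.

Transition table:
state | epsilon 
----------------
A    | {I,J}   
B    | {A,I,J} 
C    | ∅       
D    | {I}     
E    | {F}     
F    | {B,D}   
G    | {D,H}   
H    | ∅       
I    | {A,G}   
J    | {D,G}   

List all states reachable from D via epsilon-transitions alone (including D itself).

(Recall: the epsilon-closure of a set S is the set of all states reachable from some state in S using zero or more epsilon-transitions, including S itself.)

Start with {D}.
From D via epsilon: add I.
From I via epsilon: add A, G.
From A via epsilon: add J.
From G via epsilon: add H.
No new states can be added; the closed set is {A, D, G, H, I, J}.

{A, D, G, H, I, J}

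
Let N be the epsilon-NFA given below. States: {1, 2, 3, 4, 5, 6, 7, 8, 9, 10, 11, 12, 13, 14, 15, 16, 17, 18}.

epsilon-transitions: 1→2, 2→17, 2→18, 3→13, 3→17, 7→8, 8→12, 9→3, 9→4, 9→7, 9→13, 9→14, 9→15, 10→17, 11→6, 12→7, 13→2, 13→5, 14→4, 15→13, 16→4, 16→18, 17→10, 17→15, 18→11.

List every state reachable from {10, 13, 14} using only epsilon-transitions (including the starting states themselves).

{2, 4, 5, 6, 10, 11, 13, 14, 15, 17, 18}

Start with {10, 13, 14}.
From 10 via epsilon: add 17.
From 13 via epsilon: add 2, 5.
From 14 via epsilon: add 4.
From 2 via epsilon: add 18.
From 17 via epsilon: add 15.
From 18 via epsilon: add 11.
From 11 via epsilon: add 6.
No new states can be added; the closed set is {2, 4, 5, 6, 10, 11, 13, 14, 15, 17, 18}.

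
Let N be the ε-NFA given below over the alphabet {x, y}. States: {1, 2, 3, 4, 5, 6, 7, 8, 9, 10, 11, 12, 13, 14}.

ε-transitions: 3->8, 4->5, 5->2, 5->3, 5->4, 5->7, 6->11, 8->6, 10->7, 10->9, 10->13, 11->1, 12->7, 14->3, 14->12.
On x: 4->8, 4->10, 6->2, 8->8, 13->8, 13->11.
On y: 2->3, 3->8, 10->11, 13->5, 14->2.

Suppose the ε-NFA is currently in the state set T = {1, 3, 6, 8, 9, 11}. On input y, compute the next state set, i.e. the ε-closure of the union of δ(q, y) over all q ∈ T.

3 on y → {8}.
No y-transition from 1, 6, 8, 9, 11.
Union after reading y: {8}.
Now take the ε-closure:
From 8 via ε: add 6.
From 6 via ε: add 11.
From 11 via ε: add 1.
No new states can be added; the closed set is {1, 6, 8, 11}.

{1, 6, 8, 11}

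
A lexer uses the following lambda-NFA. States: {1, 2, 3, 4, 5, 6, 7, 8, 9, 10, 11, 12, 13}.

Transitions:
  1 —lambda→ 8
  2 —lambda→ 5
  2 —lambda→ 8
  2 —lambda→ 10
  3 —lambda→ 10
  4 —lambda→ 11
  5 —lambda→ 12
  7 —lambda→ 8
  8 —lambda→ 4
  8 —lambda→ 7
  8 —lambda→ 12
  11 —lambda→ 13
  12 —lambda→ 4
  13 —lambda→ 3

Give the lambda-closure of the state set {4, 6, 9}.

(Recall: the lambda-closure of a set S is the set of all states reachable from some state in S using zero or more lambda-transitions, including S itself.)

Start with {4, 6, 9}.
From 4 via lambda: add 11.
From 11 via lambda: add 13.
From 13 via lambda: add 3.
From 3 via lambda: add 10.
No new states can be added; the closed set is {3, 4, 6, 9, 10, 11, 13}.

{3, 4, 6, 9, 10, 11, 13}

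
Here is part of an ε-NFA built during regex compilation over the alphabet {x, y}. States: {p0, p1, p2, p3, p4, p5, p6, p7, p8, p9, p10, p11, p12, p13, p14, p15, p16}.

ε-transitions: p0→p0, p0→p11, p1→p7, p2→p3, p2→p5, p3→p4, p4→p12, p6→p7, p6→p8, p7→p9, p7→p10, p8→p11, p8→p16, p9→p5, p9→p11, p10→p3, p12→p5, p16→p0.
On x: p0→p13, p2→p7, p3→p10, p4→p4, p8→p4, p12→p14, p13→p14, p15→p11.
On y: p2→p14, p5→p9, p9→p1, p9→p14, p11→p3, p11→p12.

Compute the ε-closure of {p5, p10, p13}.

{p3, p4, p5, p10, p12, p13}

Start with {p5, p10, p13}.
From p10 via ε: add p3.
From p3 via ε: add p4.
From p4 via ε: add p12.
No new states can be added; the closed set is {p3, p4, p5, p10, p12, p13}.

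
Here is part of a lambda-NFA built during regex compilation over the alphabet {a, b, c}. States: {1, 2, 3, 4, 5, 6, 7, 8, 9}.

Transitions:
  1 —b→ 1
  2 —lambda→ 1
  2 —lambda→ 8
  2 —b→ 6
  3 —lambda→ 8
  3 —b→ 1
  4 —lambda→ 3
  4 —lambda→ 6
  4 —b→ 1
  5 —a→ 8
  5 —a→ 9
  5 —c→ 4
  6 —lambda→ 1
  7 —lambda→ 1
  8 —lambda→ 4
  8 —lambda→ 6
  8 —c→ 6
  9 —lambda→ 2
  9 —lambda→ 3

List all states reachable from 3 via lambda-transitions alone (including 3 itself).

Start with {3}.
From 3 via lambda: add 8.
From 8 via lambda: add 4, 6.
From 6 via lambda: add 1.
No new states can be added; the closed set is {1, 3, 4, 6, 8}.

{1, 3, 4, 6, 8}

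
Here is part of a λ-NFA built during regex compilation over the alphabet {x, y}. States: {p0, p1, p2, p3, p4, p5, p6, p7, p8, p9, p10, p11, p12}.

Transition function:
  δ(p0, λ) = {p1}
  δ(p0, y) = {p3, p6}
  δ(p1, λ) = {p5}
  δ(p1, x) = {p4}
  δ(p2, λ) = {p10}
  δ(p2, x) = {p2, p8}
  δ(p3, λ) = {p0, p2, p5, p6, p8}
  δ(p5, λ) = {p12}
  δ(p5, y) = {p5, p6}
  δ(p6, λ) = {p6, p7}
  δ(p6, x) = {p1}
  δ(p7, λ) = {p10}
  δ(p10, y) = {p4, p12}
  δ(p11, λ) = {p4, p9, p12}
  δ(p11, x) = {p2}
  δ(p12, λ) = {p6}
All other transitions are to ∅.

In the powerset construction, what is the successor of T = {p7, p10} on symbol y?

p10 on y → {p4, p12}.
No y-transition from p7.
Union after reading y: {p4, p12}.
Now take the λ-closure:
From p12 via λ: add p6.
From p6 via λ: add p7.
From p7 via λ: add p10.
No new states can be added; the closed set is {p4, p6, p7, p10, p12}.

{p4, p6, p7, p10, p12}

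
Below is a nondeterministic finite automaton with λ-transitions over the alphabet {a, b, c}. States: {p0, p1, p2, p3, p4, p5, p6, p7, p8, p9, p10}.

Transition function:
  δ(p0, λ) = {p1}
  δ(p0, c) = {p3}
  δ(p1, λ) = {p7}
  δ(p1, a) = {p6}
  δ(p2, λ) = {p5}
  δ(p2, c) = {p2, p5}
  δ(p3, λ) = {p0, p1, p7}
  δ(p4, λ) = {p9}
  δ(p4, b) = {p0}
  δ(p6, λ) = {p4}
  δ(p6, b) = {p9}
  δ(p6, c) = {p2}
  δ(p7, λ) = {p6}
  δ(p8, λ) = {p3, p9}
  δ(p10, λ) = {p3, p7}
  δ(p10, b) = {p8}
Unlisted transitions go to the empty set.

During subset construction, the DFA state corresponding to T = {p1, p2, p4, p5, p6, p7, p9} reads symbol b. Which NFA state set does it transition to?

{p0, p1, p4, p6, p7, p9}

p4 on b → {p0}.
p6 on b → {p9}.
No b-transition from p1, p2, p5, p7, p9.
Union after reading b: {p0, p9}.
Now take the λ-closure:
From p0 via λ: add p1.
From p1 via λ: add p7.
From p7 via λ: add p6.
From p6 via λ: add p4.
No new states can be added; the closed set is {p0, p1, p4, p6, p7, p9}.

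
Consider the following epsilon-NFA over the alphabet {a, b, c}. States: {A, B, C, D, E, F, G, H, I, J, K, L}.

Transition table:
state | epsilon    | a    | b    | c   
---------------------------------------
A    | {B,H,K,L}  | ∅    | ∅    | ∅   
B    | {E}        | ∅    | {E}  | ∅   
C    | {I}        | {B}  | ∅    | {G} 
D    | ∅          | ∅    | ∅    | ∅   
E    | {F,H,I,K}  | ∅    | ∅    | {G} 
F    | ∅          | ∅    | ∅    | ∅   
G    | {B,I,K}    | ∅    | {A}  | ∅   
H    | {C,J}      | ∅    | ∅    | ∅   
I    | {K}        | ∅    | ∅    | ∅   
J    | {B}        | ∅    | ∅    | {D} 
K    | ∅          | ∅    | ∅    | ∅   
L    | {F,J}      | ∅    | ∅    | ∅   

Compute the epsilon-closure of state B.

Start with {B}.
From B via epsilon: add E.
From E via epsilon: add F, H, I, K.
From H via epsilon: add C, J.
No new states can be added; the closed set is {B, C, E, F, H, I, J, K}.

{B, C, E, F, H, I, J, K}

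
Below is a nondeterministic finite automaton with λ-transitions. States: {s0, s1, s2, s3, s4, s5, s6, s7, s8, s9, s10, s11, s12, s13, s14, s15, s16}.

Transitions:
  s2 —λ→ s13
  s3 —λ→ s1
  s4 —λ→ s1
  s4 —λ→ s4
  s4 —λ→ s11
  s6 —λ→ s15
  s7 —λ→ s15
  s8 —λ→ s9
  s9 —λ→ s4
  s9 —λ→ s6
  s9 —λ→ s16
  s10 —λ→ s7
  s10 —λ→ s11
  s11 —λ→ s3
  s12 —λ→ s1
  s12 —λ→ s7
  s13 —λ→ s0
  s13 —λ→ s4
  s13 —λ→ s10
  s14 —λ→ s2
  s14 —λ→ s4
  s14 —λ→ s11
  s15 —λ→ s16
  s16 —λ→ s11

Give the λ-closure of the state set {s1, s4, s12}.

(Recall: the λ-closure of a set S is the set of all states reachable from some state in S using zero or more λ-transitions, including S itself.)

Start with {s1, s4, s12}.
From s4 via λ: add s11.
From s12 via λ: add s7.
From s7 via λ: add s15.
From s11 via λ: add s3.
From s15 via λ: add s16.
No new states can be added; the closed set is {s1, s3, s4, s7, s11, s12, s15, s16}.

{s1, s3, s4, s7, s11, s12, s15, s16}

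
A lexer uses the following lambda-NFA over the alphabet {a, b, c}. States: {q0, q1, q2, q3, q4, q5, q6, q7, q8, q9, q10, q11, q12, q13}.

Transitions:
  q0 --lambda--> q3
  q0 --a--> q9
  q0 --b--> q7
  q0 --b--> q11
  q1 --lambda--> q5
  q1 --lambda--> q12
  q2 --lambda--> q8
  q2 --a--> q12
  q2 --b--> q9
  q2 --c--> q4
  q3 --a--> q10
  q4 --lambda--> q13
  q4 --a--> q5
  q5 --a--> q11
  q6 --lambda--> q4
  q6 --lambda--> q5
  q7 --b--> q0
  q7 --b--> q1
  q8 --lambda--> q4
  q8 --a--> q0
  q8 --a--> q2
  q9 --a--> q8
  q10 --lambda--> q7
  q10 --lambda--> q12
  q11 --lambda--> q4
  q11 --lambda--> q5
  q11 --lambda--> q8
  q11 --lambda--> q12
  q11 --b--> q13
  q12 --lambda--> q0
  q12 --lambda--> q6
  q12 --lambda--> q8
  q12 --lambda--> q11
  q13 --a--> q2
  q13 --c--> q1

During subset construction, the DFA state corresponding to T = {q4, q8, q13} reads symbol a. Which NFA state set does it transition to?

q4 on a → {q5}.
q8 on a → {q0, q2}.
q13 on a → {q2}.
Union after reading a: {q0, q2, q5}.
Now take the lambda-closure:
From q0 via lambda: add q3.
From q2 via lambda: add q8.
From q8 via lambda: add q4.
From q4 via lambda: add q13.
No new states can be added; the closed set is {q0, q2, q3, q4, q5, q8, q13}.

{q0, q2, q3, q4, q5, q8, q13}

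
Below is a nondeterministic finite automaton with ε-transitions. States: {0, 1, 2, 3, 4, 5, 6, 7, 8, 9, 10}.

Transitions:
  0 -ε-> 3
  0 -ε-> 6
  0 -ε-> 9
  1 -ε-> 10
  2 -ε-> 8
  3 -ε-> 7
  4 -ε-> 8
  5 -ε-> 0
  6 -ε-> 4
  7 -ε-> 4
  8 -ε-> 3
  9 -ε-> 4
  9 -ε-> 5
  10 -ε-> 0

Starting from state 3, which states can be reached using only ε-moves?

Start with {3}.
From 3 via ε: add 7.
From 7 via ε: add 4.
From 4 via ε: add 8.
No new states can be added; the closed set is {3, 4, 7, 8}.

{3, 4, 7, 8}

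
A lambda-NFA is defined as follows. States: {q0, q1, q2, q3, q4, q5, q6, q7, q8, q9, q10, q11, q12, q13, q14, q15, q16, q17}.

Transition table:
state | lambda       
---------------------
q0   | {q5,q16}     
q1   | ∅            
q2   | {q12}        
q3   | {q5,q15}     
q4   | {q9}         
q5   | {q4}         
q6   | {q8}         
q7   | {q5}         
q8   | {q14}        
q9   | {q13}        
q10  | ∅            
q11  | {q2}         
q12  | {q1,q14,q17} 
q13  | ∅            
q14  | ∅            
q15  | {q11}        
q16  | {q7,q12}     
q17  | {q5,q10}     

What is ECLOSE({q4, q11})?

{q1, q2, q4, q5, q9, q10, q11, q12, q13, q14, q17}

Start with {q4, q11}.
From q4 via lambda: add q9.
From q11 via lambda: add q2.
From q2 via lambda: add q12.
From q9 via lambda: add q13.
From q12 via lambda: add q1, q14, q17.
From q17 via lambda: add q5, q10.
No new states can be added; the closed set is {q1, q2, q4, q5, q9, q10, q11, q12, q13, q14, q17}.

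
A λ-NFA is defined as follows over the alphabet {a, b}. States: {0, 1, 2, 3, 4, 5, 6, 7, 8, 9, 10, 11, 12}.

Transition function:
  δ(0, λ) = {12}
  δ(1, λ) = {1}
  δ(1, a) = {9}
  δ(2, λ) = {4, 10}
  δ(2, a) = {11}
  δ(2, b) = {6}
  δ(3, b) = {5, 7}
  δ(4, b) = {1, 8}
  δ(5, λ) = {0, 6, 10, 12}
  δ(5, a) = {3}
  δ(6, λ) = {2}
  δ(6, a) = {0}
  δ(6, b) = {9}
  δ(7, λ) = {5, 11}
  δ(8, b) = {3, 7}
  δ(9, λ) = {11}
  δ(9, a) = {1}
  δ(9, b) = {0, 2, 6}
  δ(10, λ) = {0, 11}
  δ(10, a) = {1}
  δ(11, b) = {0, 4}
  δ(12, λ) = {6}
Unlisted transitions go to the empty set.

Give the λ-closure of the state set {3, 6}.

{0, 2, 3, 4, 6, 10, 11, 12}

Start with {3, 6}.
From 6 via λ: add 2.
From 2 via λ: add 4, 10.
From 10 via λ: add 0, 11.
From 0 via λ: add 12.
No new states can be added; the closed set is {0, 2, 3, 4, 6, 10, 11, 12}.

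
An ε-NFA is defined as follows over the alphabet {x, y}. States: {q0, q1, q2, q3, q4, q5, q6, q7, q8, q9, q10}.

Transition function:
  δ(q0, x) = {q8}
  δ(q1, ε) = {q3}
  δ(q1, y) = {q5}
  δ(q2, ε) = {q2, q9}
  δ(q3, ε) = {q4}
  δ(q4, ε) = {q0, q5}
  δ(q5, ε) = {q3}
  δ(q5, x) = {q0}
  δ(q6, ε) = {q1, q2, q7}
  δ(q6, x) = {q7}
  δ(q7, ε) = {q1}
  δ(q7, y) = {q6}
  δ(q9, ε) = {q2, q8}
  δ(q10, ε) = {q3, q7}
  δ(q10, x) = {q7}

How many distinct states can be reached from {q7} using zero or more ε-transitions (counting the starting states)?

Start with {q7}.
From q7 via ε: add q1.
From q1 via ε: add q3.
From q3 via ε: add q4.
From q4 via ε: add q0, q5.
ε-closure = {q0, q1, q3, q4, q5, q7}, which has 6 states.

6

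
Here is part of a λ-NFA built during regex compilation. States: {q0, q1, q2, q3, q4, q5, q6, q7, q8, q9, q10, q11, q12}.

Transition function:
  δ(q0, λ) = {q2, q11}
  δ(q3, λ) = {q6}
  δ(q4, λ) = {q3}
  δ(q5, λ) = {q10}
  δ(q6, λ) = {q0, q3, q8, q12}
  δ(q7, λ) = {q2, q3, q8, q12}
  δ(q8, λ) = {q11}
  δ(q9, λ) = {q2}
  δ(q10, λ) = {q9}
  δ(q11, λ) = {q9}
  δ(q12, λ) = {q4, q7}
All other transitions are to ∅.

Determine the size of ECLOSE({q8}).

Start with {q8}.
From q8 via λ: add q11.
From q11 via λ: add q9.
From q9 via λ: add q2.
λ-closure = {q2, q8, q9, q11}, which has 4 states.

4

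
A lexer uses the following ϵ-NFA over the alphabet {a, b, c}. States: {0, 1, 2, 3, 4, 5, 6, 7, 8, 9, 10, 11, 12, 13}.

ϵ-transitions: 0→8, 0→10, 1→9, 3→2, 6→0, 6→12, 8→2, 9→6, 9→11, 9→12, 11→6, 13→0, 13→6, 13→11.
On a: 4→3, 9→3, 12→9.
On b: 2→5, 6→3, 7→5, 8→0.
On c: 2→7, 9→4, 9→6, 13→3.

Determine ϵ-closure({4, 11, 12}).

Start with {4, 11, 12}.
From 11 via ϵ: add 6.
From 6 via ϵ: add 0.
From 0 via ϵ: add 8, 10.
From 8 via ϵ: add 2.
No new states can be added; the closed set is {0, 2, 4, 6, 8, 10, 11, 12}.

{0, 2, 4, 6, 8, 10, 11, 12}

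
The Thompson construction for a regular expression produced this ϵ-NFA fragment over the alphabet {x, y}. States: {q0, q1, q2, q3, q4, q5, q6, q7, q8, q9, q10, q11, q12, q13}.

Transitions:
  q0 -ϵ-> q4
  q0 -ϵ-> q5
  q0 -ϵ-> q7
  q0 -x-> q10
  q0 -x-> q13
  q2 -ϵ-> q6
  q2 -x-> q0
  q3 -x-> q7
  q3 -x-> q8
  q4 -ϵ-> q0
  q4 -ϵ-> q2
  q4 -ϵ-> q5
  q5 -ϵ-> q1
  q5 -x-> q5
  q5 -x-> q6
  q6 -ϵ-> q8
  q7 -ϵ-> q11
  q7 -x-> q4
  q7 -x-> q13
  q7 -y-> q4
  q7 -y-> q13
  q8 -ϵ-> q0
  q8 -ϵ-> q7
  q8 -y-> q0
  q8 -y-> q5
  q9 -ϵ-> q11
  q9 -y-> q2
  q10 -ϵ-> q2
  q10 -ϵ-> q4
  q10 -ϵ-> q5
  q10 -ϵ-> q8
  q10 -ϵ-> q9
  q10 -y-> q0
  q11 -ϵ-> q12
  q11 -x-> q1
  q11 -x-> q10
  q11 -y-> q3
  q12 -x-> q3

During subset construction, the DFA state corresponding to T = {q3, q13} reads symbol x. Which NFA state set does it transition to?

q3 on x → {q7, q8}.
No x-transition from q13.
Union after reading x: {q7, q8}.
Now take the ϵ-closure:
From q7 via ϵ: add q11.
From q8 via ϵ: add q0.
From q0 via ϵ: add q4, q5.
From q11 via ϵ: add q12.
From q4 via ϵ: add q2.
From q5 via ϵ: add q1.
From q2 via ϵ: add q6.
No new states can be added; the closed set is {q0, q1, q2, q4, q5, q6, q7, q8, q11, q12}.

{q0, q1, q2, q4, q5, q6, q7, q8, q11, q12}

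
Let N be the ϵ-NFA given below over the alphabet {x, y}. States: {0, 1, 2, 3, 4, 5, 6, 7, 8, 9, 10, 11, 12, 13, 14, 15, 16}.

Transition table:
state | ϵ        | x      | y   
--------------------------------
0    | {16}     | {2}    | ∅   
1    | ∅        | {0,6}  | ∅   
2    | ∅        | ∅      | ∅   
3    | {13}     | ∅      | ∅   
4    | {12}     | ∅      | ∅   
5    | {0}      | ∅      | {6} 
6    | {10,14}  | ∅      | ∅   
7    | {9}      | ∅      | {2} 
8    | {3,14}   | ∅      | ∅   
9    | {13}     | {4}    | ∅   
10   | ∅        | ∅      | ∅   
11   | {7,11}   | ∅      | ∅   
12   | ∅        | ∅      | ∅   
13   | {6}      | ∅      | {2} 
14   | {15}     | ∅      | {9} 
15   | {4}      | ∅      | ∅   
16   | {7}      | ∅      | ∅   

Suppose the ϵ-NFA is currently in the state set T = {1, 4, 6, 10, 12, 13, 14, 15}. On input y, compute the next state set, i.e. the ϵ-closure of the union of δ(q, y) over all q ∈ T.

13 on y → {2}.
14 on y → {9}.
No y-transition from 1, 4, 6, 10, 12, 15.
Union after reading y: {2, 9}.
Now take the ϵ-closure:
From 9 via ϵ: add 13.
From 13 via ϵ: add 6.
From 6 via ϵ: add 10, 14.
From 14 via ϵ: add 15.
From 15 via ϵ: add 4.
From 4 via ϵ: add 12.
No new states can be added; the closed set is {2, 4, 6, 9, 10, 12, 13, 14, 15}.

{2, 4, 6, 9, 10, 12, 13, 14, 15}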